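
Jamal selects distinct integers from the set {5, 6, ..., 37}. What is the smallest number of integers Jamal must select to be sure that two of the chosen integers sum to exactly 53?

Two chosen integers sum to 53 exactly when both halves of some pair {x, 53−x} with 16 ≤ x ≤ 53−x ≤ 37 are chosen — 11 such pairs.
The remaining 11 elements (those with no distinct partner in range) can never complete a 53-sum, so the worst case takes all of them and one from each pair: 11 + 11 = 22.
By the pigeonhole principle, the 23rd integer has to be the second member of some pair, so 22 + 1 = 23.

23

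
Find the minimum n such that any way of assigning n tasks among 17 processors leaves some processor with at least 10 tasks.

154

With 153 tasks one could put exactly 9 in each of the 17 processors, and no processor would reach 10.
One more task must land in a processor that already has 9, giving it 10.
So 17 × 9 + 1 = 154 tasks are required.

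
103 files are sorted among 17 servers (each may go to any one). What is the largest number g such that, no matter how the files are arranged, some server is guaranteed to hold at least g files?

Pigeonhole: the 17 servers are the holes and the 103 files are the pigeons.
If every server held at most 6 files, the total would be at most 17 × 6 = 102, which is less than 103.
So some server holds at least ⌈103/17⌉ = 7 files.

7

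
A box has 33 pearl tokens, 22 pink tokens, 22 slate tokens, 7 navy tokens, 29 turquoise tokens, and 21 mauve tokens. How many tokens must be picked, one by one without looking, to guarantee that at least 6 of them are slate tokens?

118

In the worst case for collecting slate tokens, every non-slate token comes out first.
There are 33 + 22 + 7 + 29 + 21 = 112 non-slate tokens altogether.
After those, each further token must be slate, so 112 + 6 = 118 draws guarantee 6 slate tokens.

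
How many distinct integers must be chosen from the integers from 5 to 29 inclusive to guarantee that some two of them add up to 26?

Group the elements by complementary pair {x, 26−x}: {5,21}, {6,20}, {7,19}, …, giving 8 two-element pairs, the single value 13 (it cannot pair with itself since the integers are distinct), and 8 integers whose partner 26−x falls outside [5,29].
By the pigeonhole principle, treating each of those 17 groups as a pigeonhole, one can pick one integer per group — 17 integers — with no two summing to 26.
The 18th integer lands in an occupied pair, forcing a sum of 26.

18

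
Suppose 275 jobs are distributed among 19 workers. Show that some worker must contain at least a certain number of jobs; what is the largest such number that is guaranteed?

15

The 19 workers are the holes and the 275 jobs are the pigeons.
If every worker held at most 14 jobs, the total would be at most 19 × 14 = 266, which is less than 275.
So some worker holds at least ⌈275/19⌉ = 15 jobs.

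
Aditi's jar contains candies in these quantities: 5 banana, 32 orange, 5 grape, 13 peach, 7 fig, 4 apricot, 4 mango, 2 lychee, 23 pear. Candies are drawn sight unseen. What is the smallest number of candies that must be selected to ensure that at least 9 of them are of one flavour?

Pigeonhole: put each drawn candy into a box by flavour. The largest draw with every box below 9 takes min(count, 8) from each flavour; flavours with fewer than 8 contribute all they have.
Σ min(cᵢ, 8) = 5 + 8 + 5 + 8 + 7 + 4 + 4 + 2 + 8 = 51.
Draw number 51 + 1 = 52 must push one box to 9.

52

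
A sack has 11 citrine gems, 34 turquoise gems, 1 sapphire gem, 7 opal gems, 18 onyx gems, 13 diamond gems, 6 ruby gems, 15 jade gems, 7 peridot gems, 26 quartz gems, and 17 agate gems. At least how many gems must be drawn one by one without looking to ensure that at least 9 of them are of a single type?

By the pigeonhole principle, the 11 types are the holes; the gems drawn are the pigeons.
To avoid 9 of any one type, the worst case takes at most 8 of each type, or every gem of a type that has fewer than 8.
That gives 8 + 8 + 1 + 7 + 8 + 8 + 6 + 8 + 7 + 8 + 8 = 77 gems with no type reaching 9.
The next gem forces some type to 9, so 77 + 1 = 78.

78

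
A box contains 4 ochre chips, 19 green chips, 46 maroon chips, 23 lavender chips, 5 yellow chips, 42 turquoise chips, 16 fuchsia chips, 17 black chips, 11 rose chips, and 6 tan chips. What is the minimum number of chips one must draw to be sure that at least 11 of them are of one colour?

86

An adversary could hand out at most 10 chips per colour (ochre, yellow, tan run out sooner): 4 + 10 + 10 + 10 + 5 + 10 + 10 + 10 + 10 + 6 = 85 chips and still no colour has 11.
One more chip lands in a colour already at 10, so 86 draws are enough and 85 are not.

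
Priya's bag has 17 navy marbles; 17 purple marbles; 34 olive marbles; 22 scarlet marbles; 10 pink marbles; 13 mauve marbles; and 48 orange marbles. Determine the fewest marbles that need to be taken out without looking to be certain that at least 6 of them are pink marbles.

157

In the worst case for collecting pink marbles, every non-pink marble comes out first.
There are 17 + 17 + 34 + 22 + 13 + 48 = 151 non-pink marbles altogether.
After those, each further marble must be pink, so 151 + 6 = 157 draws guarantee 6 pink marbles.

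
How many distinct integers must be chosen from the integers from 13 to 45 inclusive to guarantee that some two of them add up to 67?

Group the elements by complementary pair {x, 67−x}: {22,45}, {23,44}, {24,43}, …, giving 12 two-element pairs and 9 integers whose partner 67−x falls outside [13,45].
Treating each of those 21 groups as a pigeonhole, one can pick one integer per group — 21 integers — with no two summing to 67.
The 22nd integer lands in an occupied pair, forcing a sum of 67.

22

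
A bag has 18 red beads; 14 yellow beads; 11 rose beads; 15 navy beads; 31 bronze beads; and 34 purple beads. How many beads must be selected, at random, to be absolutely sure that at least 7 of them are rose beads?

In the worst case for collecting rose beads, every non-rose bead comes out first.
There are 18 + 14 + 15 + 31 + 34 = 112 non-rose beads altogether.
After those, each further bead must be rose, so 112 + 7 = 119 draws guarantee 7 rose beads.

119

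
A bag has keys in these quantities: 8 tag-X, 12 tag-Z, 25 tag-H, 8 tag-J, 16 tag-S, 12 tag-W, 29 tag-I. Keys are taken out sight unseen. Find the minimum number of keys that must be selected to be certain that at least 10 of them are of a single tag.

62

An adversary could hand out at most 9 keys per tag (tag-X, tag-J run out sooner): 8 + 9 + 9 + 8 + 9 + 9 + 9 = 61 keys and still no tag has 10.
Pigeonhole: one more key lands in a tag already at 9, so 62 draws are enough and 61 are not.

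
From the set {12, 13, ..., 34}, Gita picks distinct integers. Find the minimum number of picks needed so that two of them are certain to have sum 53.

Two chosen integers sum to 53 exactly when both halves of some pair {x, 53−x} with 19 ≤ x ≤ 53−x ≤ 34 are chosen — 8 such pairs.
The remaining 7 elements (those with no distinct partner in range) can never complete a 53-sum, so the worst case takes all of them and one from each pair: 7 + 8 = 15.
The 16th integer has to be the second member of some pair, so 15 + 1 = 16.

16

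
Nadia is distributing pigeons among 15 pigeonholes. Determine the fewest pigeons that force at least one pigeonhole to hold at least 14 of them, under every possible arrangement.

196

With 195 pigeons one could put exactly 13 in each of the 15 pigeonholes, and no pigeonhole would reach 14.
One more pigeon must land in a pigeonhole that already has 13, giving it 14.
So 15 × 13 + 1 = 196 pigeons are required.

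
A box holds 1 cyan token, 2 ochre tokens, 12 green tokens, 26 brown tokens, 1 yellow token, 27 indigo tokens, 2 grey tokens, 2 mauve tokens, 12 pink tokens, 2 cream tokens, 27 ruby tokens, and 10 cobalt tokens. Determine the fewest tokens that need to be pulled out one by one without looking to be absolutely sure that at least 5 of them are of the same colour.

35

By the pigeonhole principle, put each drawn token into a box by colour. The largest draw with every box below 5 takes min(count, 4) from each colour; colours with fewer than 4 contribute all they have.
Σ min(cᵢ, 4) = 1 + 2 + 4 + 4 + 1 + 4 + 2 + 2 + 4 + 2 + 4 + 4 = 34.
Draw number 34 + 1 = 35 must push one box to 5.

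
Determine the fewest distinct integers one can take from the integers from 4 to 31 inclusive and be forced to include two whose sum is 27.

Two chosen integers sum to 27 exactly when both halves of some pair {x, 27−x} with 4 ≤ x ≤ 27−x ≤ 23 are chosen — 10 such pairs.
The remaining 8 elements (those with no distinct partner in range) can never complete a 27-sum, so the worst case takes all of them and one from each pair: 8 + 10 = 18.
The 19th integer has to be the second member of some pair, so 18 + 1 = 19.

19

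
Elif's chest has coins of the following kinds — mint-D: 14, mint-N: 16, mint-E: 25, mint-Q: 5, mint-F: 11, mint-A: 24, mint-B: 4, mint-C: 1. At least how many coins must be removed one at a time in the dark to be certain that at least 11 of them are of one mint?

An adversary could hand out at most 10 coins per mint (mint-Q, mint-B, mint-C run out sooner): 10 + 10 + 10 + 5 + 10 + 10 + 4 + 1 = 60 coins and still no mint has 11.
One more coin lands in a mint already at 10, so 61 draws are enough and 60 are not.

61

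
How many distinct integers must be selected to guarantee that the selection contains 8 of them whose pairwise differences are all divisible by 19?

134

Integers whose pairwise differences are multiples of 19 are exactly those sharing a remainder mod 19. By the pigeonhole principle, the 19 residue classes mod 19 are the pigeonholes.
With 133 integers one could put 7 in each residue class and have no class reach 8.
The 134th integer pushes some class to 8, so 19·7 + 1 = 134.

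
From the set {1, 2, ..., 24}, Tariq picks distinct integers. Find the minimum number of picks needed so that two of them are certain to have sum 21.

A set avoiding the sum 21 can contain at most one of each pair {x, 21−x}, plus the 4 elements whose complement lies outside the range.
The integers 11, …, 24 (14 of them) are such a set: any two sum to at least 11+12 = 23 > 21.
By pigeonhole, any 15th integer completes one of the 10 pairs, so 15 choices force a sum of 21.

15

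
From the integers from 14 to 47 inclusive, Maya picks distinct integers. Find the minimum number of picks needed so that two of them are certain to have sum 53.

Group the elements by complementary pair {x, 53−x}: {14,39}, {15,38}, {16,37}, …, giving 13 two-element pairs and 8 integers whose partner 53−x falls outside [14,47].
Treating each of those 21 groups as a pigeonhole, one can pick one integer per group — 21 integers — with no two summing to 53.
The 22nd integer lands in an occupied pair, forcing a sum of 53.

22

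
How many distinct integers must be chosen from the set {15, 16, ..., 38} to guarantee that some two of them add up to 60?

Two chosen integers sum to 60 exactly when both halves of some pair {x, 60−x} with 22 ≤ x ≤ 60−x ≤ 38 are chosen — 8 such pairs.
The remaining 8 elements (those with no distinct partner in range) can never complete a 60-sum, so the worst case takes all of them and one from each pair: 8 + 8 = 16.
Pigeonhole: the 17th integer has to be the second member of some pair, so 16 + 1 = 17.

17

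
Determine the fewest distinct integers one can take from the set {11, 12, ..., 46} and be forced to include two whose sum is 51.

22

Group the elements by complementary pair {x, 51−x}: {11,40}, {12,39}, {13,38}, …, giving 15 two-element pairs and 6 integers whose partner 51−x falls outside [11,46].
By pigeonhole, treating each of those 21 groups as a pigeonhole, one can pick one integer per group — 21 integers — with no two summing to 51.
The 22nd integer lands in an occupied pair, forcing a sum of 51.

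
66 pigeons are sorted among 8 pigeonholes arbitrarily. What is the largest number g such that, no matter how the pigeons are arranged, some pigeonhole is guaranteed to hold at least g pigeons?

The 8 pigeonholes are the holes and the 66 pigeons are the pigeons.
If every pigeonhole held at most 8 pigeons, the total would be at most 8 × 8 = 64, which is less than 66.
So some pigeonhole holds at least ⌈66/8⌉ = 9 pigeons.

9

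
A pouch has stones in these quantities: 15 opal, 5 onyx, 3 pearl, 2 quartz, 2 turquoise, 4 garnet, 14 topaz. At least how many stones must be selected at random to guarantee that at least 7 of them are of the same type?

Pigeonhole: the 7 types are the holes; the stones drawn are the pigeons.
To avoid 7 of any one type, the worst case takes at most 6 of each type, or every stone of a type that has fewer than 6.
That gives 6 + 5 + 3 + 2 + 2 + 4 + 6 = 28 stones with no type reaching 7.
The next stone forces some type to 7, so 28 + 1 = 29.

29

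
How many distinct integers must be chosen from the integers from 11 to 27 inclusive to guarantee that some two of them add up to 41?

A set avoiding the sum 41 can contain at most one of each pair {x, 41−x}, plus the 3 elements whose complement lies outside the range.
The integers 11, …, 20 (10 of them) are such a set: any two sum to at least 11+12 = 23 and at most 19+20 = 39 < 41.
By the pigeonhole principle, any 11th integer completes one of the 7 pairs, so 11 choices force a sum of 41.

11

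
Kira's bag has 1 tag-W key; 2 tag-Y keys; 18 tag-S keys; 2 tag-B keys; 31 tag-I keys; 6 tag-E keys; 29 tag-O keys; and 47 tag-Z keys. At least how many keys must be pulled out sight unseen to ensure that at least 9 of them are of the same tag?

44

By the pigeonhole principle, put each drawn key into a box by tag. The largest draw with every box below 9 takes min(count, 8) from each tag; tags with fewer than 8 contribute all they have.
Σ min(cᵢ, 8) = 1 + 2 + 8 + 2 + 8 + 6 + 8 + 8 = 43.
Draw number 43 + 1 = 44 must push one box to 9.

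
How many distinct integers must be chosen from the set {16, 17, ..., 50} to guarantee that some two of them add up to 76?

Two chosen integers sum to 76 exactly when both halves of some pair {x, 76−x} with 26 ≤ x ≤ 76−x ≤ 50 are chosen — 12 such pairs.
The remaining 11 elements (those with no distinct partner in range) can never complete a 76-sum, so the worst case takes all of them and one from each pair: 11 + 12 = 23.
The 24th integer has to be the second member of some pair, so 23 + 1 = 24.

24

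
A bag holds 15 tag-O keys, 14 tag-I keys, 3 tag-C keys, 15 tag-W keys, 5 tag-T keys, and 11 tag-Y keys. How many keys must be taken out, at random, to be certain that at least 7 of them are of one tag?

33

An adversary could hand out at most 6 keys per tag (tag-C, tag-T run out sooner): 6 + 6 + 3 + 6 + 5 + 6 = 32 keys and still no tag has 7.
Pigeonhole: one more key lands in a tag already at 6, so 33 draws are enough and 32 are not.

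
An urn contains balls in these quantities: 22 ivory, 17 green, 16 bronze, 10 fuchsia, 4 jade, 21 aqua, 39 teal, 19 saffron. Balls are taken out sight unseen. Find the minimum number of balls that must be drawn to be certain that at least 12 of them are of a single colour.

81

An adversary could hand out at most 11 balls per colour (fuchsia, jade run out sooner): 11 + 11 + 11 + 10 + 4 + 11 + 11 + 11 = 80 balls and still no colour has 12.
By the pigeonhole principle, one more ball lands in a colour already at 11, so 81 draws are enough and 80 are not.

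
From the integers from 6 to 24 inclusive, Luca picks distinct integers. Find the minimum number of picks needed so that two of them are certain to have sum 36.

Two chosen integers sum to 36 exactly when both halves of some pair {x, 36−x} with 12 ≤ x ≤ 36−x ≤ 24 are chosen — 6 such pairs.
The remaining 7 elements (those with no distinct partner in range) can never complete a 36-sum, so the worst case takes all of them and one from each pair: 7 + 6 = 13.
The 14th integer has to be the second member of some pair, so 13 + 1 = 14.

14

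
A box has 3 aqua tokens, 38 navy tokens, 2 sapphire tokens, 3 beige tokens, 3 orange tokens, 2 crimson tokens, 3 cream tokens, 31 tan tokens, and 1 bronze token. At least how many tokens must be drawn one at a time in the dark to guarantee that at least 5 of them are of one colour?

An adversary could hand out at most 4 tokens per colour (7 colours run out sooner): 3 + 4 + 2 + 3 + 3 + 2 + 3 + 4 + 1 = 25 tokens and still no colour has 5.
Pigeonhole: one more token lands in a colour already at 4, so 26 draws are enough and 25 are not.

26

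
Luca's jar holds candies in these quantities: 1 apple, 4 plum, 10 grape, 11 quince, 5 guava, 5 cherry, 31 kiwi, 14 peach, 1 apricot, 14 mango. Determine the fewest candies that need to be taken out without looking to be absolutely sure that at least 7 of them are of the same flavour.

The 10 flavours are the holes; the candies drawn are the pigeons.
To avoid 7 of any one flavour, the worst case takes at most 6 of each flavour, or every candy of a flavour that has fewer than 6.
That gives 1 + 4 + 6 + 6 + 5 + 5 + 6 + 6 + 1 + 6 = 46 candies with no flavour reaching 7.
The next candy forces some flavour to 7, so 46 + 1 = 47.

47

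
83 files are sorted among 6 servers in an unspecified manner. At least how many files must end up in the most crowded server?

14

By the pigeonhole principle, the 6 servers are the holes and the 83 files are the pigeons.
If every server held at most 13 files, the total would be at most 6 × 13 = 78, which is less than 83.
So some server holds at least ⌈83/6⌉ = 14 files.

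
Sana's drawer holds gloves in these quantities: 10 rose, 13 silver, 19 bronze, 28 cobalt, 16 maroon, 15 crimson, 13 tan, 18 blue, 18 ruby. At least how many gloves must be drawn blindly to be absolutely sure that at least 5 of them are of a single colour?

37

The 9 colours are the holes; the gloves drawn are the pigeons.
To avoid 5 of any one colour, the worst case takes at most 4 of each colour.
That gives 4 + 4 + 4 + 4 + 4 + 4 + 4 + 4 + 4 = 36 gloves with no colour reaching 5.
The next glove forces some colour to 5, so 36 + 1 = 37.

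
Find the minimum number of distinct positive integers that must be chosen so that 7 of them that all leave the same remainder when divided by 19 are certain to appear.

By the pigeonhole principle, the 19 residue classes mod 19 are the pigeonholes.
With 114 integers one could put 6 in each residue class and have no class reach 7.
The 115th integer pushes some class to 7, so 19·6 + 1 = 115.

115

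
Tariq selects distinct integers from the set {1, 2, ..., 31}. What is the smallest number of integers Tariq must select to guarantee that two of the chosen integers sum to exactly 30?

18

A set avoiding the sum 30 can contain at most one of each pair {x, 30−x}, plus the 3 elements whose complement lies outside the range or equal to its own complement.
The integers 15, …, 31 (17 of them) are such a set: any two sum to at least 15+16 = 31 > 30.
Pigeonhole: any 18th integer completes one of the 14 pairs, so 18 choices force a sum of 30.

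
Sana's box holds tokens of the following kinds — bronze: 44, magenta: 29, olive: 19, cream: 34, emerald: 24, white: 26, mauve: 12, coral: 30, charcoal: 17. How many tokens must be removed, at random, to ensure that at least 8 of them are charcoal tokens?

226

In the worst case for collecting charcoal tokens, every non-charcoal token comes out first.
There are 44 + 29 + 19 + 34 + 24 + 26 + 12 + 30 = 218 non-charcoal tokens altogether.
After those, each further token must be charcoal, so 218 + 8 = 226 draws guarantee 8 charcoal tokens.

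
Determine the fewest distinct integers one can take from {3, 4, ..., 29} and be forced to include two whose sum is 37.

Two chosen integers sum to 37 exactly when both halves of some pair {x, 37−x} with 8 ≤ x ≤ 37−x ≤ 29 are chosen — 11 such pairs.
The remaining 5 elements (those with no distinct partner in range) can never complete a 37-sum, so the worst case takes all of them and one from each pair: 5 + 11 = 16.
The 17th integer has to be the second member of some pair, so 16 + 1 = 17.

17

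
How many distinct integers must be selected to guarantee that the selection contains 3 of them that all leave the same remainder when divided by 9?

19

By pigeonhole, the 9 residue classes mod 9 are the pigeonholes.
With 18 integers one could put 2 in each residue class and have no class reach 3.
The 19th integer pushes some class to 3, so 9·2 + 1 = 19.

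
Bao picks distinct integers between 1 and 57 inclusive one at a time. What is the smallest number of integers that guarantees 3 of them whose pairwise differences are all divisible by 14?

29

Integers whose pairwise differences are multiples of 14 are exactly those sharing a remainder mod 14. The 14 residue classes mod 14 are the pigeonholes.
With 28 integers one could put 2 in each residue class and have no class reach 3.
The 29th integer pushes some class to 3, so 14·2 + 1 = 29.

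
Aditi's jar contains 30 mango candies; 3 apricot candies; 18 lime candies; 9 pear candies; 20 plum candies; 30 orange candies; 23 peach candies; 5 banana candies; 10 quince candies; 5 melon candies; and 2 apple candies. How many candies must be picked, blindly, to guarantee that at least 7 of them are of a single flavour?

An adversary could hand out at most 6 candies per flavour (4 flavours run out sooner): 6 + 3 + 6 + 6 + 6 + 6 + 6 + 5 + 6 + 5 + 2 = 57 candies and still no flavour has 7.
One more candy lands in a flavour already at 6, so 58 draws are enough and 57 are not.

58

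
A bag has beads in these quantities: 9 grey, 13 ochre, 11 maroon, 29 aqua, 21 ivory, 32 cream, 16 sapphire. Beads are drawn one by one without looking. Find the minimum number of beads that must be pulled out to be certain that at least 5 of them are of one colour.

29

The 7 colours are the holes; the beads drawn are the pigeons.
To avoid 5 of any one colour, the worst case takes at most 4 of each colour.
That gives 4 + 4 + 4 + 4 + 4 + 4 + 4 = 28 beads with no colour reaching 5.
The next bead forces some colour to 5, so 28 + 1 = 29.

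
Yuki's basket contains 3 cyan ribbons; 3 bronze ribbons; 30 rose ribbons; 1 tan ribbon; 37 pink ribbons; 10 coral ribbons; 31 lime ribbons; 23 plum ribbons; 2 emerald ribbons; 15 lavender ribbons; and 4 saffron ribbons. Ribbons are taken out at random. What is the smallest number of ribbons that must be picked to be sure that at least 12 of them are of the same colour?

Put each drawn ribbon into a box by colour. The largest draw with every box below 12 takes min(count, 11) from each colour; colours with fewer than 11 contribute all they have.
Σ min(cᵢ, 11) = 3 + 3 + 11 + 1 + 11 + 10 + 11 + 11 + 2 + 11 + 4 = 78.
Draw number 78 + 1 = 79 must push one box to 12.

79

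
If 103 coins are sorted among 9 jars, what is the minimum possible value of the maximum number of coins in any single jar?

12

By pigeonhole, the 9 jars are the holes and the 103 coins are the pigeons.
If every jar held at most 11 coins, the total would be at most 9 × 11 = 99, which is less than 103.
So some jar holds at least ⌈103/9⌉ = 12 coins.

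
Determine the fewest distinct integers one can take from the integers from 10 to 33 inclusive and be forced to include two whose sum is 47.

15

A set avoiding the sum 47 can contain at most one of each pair {x, 47−x}, plus the 4 elements whose complement lies outside the range.
The integers 10, …, 23 (14 of them) are such a set: any two sum to at least 10+11 = 21 and at most 22+23 = 45 < 47.
Any 15th integer completes one of the 10 pairs, so 15 choices force a sum of 47.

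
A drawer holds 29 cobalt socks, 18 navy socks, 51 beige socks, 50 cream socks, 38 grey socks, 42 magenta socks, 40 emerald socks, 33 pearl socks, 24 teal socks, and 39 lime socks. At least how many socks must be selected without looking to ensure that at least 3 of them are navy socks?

In the worst case for collecting navy socks, every non-navy sock comes out first.
There are 29 + 51 + 50 + 38 + 42 + 40 + 33 + 24 + 39 = 346 non-navy socks altogether.
After those, each further sock must be navy, so 346 + 3 = 349 draws guarantee 3 navy socks.

349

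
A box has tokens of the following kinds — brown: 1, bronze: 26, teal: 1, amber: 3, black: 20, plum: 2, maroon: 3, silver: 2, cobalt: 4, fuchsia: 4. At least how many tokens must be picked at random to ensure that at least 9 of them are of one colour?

An adversary could hand out at most 8 tokens per colour (8 colours run out sooner): 1 + 8 + 1 + 3 + 8 + 2 + 3 + 2 + 4 + 4 = 36 tokens and still no colour has 9.
Pigeonhole: one more token lands in a colour already at 8, so 37 draws are enough and 36 are not.

37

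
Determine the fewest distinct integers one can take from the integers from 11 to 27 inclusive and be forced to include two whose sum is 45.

13

A set avoiding the sum 45 can contain at most one of each pair {x, 45−x}, plus the 7 elements whose complement lies outside the range.
The integers 11, …, 22 (12 of them) are such a set: any two sum to at least 11+12 = 23 and at most 21+22 = 43 < 45.
By pigeonhole, any 13th integer completes one of the 5 pairs, so 13 choices force a sum of 45.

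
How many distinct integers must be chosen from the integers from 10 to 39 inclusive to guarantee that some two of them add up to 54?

19

Two chosen integers sum to 54 exactly when both halves of some pair {x, 54−x} with 15 ≤ x ≤ 54−x ≤ 39 are chosen — 12 such pairs.
The remaining 6 elements (those with no distinct partner in range) can never complete a 54-sum, so the worst case takes all of them and one from each pair: 6 + 12 = 18.
The 19th integer has to be the second member of some pair, so 18 + 1 = 19.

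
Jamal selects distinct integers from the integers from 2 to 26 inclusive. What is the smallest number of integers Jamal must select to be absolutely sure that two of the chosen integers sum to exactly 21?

17

A set avoiding the sum 21 can contain at most one of each pair {x, 21−x}, plus the 7 elements whose complement lies outside the range.
The integers 11, …, 26 (16 of them) are such a set: any two sum to at least 11+12 = 23 > 21.
By the pigeonhole principle, any 17th integer completes one of the 9 pairs, so 17 choices force a sum of 21.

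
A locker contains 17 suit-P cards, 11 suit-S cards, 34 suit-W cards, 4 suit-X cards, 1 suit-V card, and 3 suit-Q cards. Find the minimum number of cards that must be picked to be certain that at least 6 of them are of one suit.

24

An adversary could hand out at most 5 cards per suit (suit-X, suit-V, suit-Q run out sooner): 5 + 5 + 5 + 4 + 1 + 3 = 23 cards and still no suit has 6.
Pigeonhole: one more card lands in a suit already at 5, so 24 draws are enough and 23 are not.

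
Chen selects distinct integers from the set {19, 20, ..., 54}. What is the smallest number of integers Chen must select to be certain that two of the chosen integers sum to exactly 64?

24

Two chosen integers sum to 64 exactly when both halves of some pair {x, 64−x} with 19 ≤ x ≤ 64−x ≤ 45 are chosen — 13 such pairs.
The remaining 10 elements (those with no distinct partner in range) can never complete a 64-sum, so the worst case takes all of them and one from each pair: 10 + 13 = 23.
The 24th integer has to be the second member of some pair, so 23 + 1 = 24.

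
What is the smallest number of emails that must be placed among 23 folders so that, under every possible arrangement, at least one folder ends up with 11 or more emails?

231

With 230 emails one could put exactly 10 in each of the 23 folders, and no folder would reach 11.
By the pigeonhole principle, one more email must land in a folder that already has 10, giving it 11.
So 23 × 10 + 1 = 231 emails are required.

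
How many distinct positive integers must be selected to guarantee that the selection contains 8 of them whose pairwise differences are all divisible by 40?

Integers whose pairwise differences are multiples of 40 are exactly those sharing a remainder mod 40. The 40 residue classes mod 40 are the pigeonholes.
With 280 integers one could put 7 in each residue class and have no class reach 8.
The 281st integer pushes some class to 8, so 40·7 + 1 = 281.

281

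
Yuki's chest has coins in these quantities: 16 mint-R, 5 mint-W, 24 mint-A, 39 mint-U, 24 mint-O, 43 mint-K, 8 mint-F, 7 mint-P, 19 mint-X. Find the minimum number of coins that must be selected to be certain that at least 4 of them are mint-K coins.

146

In the worst case for collecting mint-K coins, every non-mint-K coin comes out first.
There are 16 + 5 + 24 + 39 + 24 + 8 + 7 + 19 = 142 non-mint-K coins altogether.
After those, each further coin must be mint-K, so 142 + 4 = 146 draws guarantee 4 mint-K coins.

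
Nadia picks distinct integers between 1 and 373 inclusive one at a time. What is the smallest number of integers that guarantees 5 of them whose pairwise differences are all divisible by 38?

Integers whose pairwise differences are multiples of 38 are exactly those sharing a remainder mod 38. By the pigeonhole principle, the 38 residue classes mod 38 are the pigeonholes.
With 152 integers one could put 4 in each residue class and have no class reach 5.
The 153rd integer pushes some class to 5, so 38·4 + 1 = 153.

153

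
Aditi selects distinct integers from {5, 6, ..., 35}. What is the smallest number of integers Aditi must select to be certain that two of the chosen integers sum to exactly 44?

Group the elements by complementary pair {x, 44−x}: {9,35}, {10,34}, {11,33}, …, giving 13 two-element pairs, the single value 22 (it cannot pair with itself since the integers are distinct), and 4 integers whose partner 44−x falls outside [5,35].
Pigeonhole: treating each of those 18 groups as a pigeonhole, one can pick one integer per group — 18 integers — with no two summing to 44.
The 19th integer lands in an occupied pair, forcing a sum of 44.

19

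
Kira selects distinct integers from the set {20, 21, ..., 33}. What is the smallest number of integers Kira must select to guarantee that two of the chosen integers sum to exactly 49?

Group the elements by complementary pair {x, 49−x}: {20,29}, {21,28}, {22,27}, …, giving 5 two-element pairs and 4 integers whose partner 49−x falls outside [20,33].
Pigeonhole: treating each of those 9 groups as a pigeonhole, one can pick one integer per group — 9 integers — with no two summing to 49.
The 10th integer lands in an occupied pair, forcing a sum of 49.

10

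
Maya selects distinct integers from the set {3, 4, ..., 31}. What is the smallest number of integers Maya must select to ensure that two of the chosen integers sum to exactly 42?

A set avoiding the sum 42 can contain at most one of each pair {x, 42−x}, plus the 9 elements whose complement lies outside the range or equal to its own complement.
The integers 3, …, 21 (19 of them) are such a set: any two sum to at least 3+4 = 7 and at most 20+21 = 41 < 42.
By the pigeonhole principle, any 20th integer completes one of the 10 pairs, so 20 choices force a sum of 42.

20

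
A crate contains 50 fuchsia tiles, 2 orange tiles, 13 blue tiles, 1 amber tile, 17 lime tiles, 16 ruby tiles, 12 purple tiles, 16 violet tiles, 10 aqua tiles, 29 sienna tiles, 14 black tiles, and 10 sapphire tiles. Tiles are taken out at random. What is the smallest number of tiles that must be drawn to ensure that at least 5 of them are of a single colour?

44

An adversary could hand out at most 4 tiles per colour (orange, amber run out sooner): 4 + 2 + 4 + 1 + 4 + 4 + 4 + 4 + 4 + 4 + 4 + 4 = 43 tiles and still no colour has 5.
By the pigeonhole principle, one more tile lands in a colour already at 4, so 44 draws are enough and 43 are not.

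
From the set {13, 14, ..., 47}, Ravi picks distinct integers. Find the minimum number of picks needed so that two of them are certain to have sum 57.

Group the elements by complementary pair {x, 57−x}: {13,44}, {14,43}, {15,42}, …, giving 16 two-element pairs and 3 integers whose partner 57−x falls outside [13,47].
By the pigeonhole principle, treating each of those 19 groups as a pigeonhole, one can pick one integer per group — 19 integers — with no two summing to 57.
The 20th integer lands in an occupied pair, forcing a sum of 57.

20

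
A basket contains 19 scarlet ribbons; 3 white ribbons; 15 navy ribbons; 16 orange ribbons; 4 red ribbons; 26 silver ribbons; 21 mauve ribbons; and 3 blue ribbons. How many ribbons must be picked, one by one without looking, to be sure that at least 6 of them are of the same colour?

36

An adversary could hand out at most 5 ribbons per colour (white, red, blue run out sooner): 5 + 3 + 5 + 5 + 4 + 5 + 5 + 3 = 35 ribbons and still no colour has 6.
Pigeonhole: one more ribbon lands in a colour already at 5, so 36 draws are enough and 35 are not.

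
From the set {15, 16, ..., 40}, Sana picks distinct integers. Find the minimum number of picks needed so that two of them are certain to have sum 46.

A set avoiding the sum 46 can contain at most one of each pair {x, 46−x}, plus the 10 elements whose complement lies outside the range or equal to its own complement.
The integers 23, …, 40 (18 of them) are such a set: any two sum to at least 23+24 = 47 > 46.
Any 19th integer completes one of the 8 pairs, so 19 choices force a sum of 46.

19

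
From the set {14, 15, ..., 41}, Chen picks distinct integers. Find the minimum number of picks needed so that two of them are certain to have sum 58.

17

Two chosen integers sum to 58 exactly when both halves of some pair {x, 58−x} with 17 ≤ x ≤ 58−x ≤ 41 are chosen — 12 such pairs.
The remaining 4 elements (those with no distinct partner in range) can never complete a 58-sum, so the worst case takes all of them and one from each pair: 4 + 12 = 16.
The 17th integer has to be the second member of some pair, so 16 + 1 = 17.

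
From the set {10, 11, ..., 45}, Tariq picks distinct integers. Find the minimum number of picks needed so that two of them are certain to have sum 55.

A set avoiding the sum 55 can contain at most one of each pair {x, 55−x}.
The integers 28, …, 45 (18 of them) are such a set: any two sum to at least 28+29 = 57 > 55.
Any 19th integer completes one of the 18 pairs, so 19 choices force a sum of 55.

19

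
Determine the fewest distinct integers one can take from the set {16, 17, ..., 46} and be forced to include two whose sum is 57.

Group the elements by complementary pair {x, 57−x}: {16,41}, {17,40}, {18,39}, …, giving 13 two-element pairs and 5 integers whose partner 57−x falls outside [16,46].
Treating each of those 18 groups as a pigeonhole, one can pick one integer per group — 18 integers — with no two summing to 57.
The 19th integer lands in an occupied pair, forcing a sum of 57.

19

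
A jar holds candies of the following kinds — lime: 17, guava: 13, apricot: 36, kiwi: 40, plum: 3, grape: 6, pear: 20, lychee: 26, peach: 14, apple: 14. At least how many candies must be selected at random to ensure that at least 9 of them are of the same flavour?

Put each drawn candy into a box by flavour. The largest draw with every box below 9 takes min(count, 8) from each flavour; flavours with fewer than 8 contribute all they have.
Σ min(cᵢ, 8) = 8 + 8 + 8 + 8 + 3 + 6 + 8 + 8 + 8 + 8 = 73.
Draw number 73 + 1 = 74 must push one box to 9.

74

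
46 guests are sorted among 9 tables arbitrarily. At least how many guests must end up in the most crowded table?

6

Pigeonhole: the 9 tables are the holes and the 46 guests are the pigeons.
If every table held at most 5 guests, the total would be at most 9 × 5 = 45, which is less than 46.
So some table holds at least ⌈46/9⌉ = 6 guests.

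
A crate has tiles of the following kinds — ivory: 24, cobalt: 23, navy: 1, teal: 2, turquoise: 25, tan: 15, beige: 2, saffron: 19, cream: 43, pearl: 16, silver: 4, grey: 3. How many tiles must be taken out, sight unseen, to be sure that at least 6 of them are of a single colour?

48

Pigeonhole: put each drawn tile into a box by colour. The largest draw with every box below 6 takes min(count, 5) from each colour; colours with fewer than 5 contribute all they have.
Σ min(cᵢ, 5) = 5 + 5 + 1 + 2 + 5 + 5 + 2 + 5 + 5 + 5 + 4 + 3 = 47.
Draw number 47 + 1 = 48 must push one box to 6.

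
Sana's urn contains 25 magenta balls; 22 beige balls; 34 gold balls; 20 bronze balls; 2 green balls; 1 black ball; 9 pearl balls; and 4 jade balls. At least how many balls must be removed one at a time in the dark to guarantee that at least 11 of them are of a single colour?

By the pigeonhole principle, the 8 colours are the holes; the balls drawn are the pigeons.
To avoid 11 of any one colour, the worst case takes at most 10 of each colour, or every ball of a colour that has fewer than 10.
That gives 10 + 10 + 10 + 10 + 2 + 1 + 9 + 4 = 56 balls with no colour reaching 11.
The next ball forces some colour to 11, so 56 + 1 = 57.

57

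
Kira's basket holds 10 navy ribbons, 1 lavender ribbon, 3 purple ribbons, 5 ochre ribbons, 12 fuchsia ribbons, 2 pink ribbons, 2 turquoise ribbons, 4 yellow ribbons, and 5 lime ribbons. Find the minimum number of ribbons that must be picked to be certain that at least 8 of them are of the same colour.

The 9 colours are the holes; the ribbons drawn are the pigeons.
To avoid 8 of any one colour, the worst case takes at most 7 of each colour, or every ribbon of a colour that has fewer than 7.
That gives 7 + 1 + 3 + 5 + 7 + 2 + 2 + 4 + 5 = 36 ribbons with no colour reaching 8.
The next ribbon forces some colour to 8, so 36 + 1 = 37.

37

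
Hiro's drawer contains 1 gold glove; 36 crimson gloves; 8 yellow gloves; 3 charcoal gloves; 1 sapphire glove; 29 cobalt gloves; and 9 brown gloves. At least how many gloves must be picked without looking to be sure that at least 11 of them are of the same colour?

43

An adversary could hand out at most 10 gloves per colour (5 colours run out sooner): 1 + 10 + 8 + 3 + 1 + 10 + 9 = 42 gloves and still no colour has 11.
By pigeonhole, one more glove lands in a colour already at 10, so 43 draws are enough and 42 are not.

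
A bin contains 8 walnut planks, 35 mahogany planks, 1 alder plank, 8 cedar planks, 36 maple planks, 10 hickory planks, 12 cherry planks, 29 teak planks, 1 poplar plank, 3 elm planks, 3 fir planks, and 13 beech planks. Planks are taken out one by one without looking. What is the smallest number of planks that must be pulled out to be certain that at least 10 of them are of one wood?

By pigeonhole, the 12 woods are the holes; the planks drawn are the pigeons.
To avoid 10 of any one wood, the worst case takes at most 9 of each wood, or every plank of a wood that has fewer than 9.
That gives 8 + 9 + 1 + 8 + 9 + 9 + 9 + 9 + 1 + 3 + 3 + 9 = 78 planks with no wood reaching 10.
The next plank forces some wood to 10, so 78 + 1 = 79.

79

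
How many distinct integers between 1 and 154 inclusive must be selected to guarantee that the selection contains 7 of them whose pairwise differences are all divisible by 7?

43

Integers whose pairwise differences are multiples of 7 are exactly those sharing a remainder mod 7. The 7 residue classes mod 7 are the pigeonholes.
With 42 integers one could put 6 in each residue class and have no class reach 7.
The 43rd integer pushes some class to 7, so 7·6 + 1 = 43.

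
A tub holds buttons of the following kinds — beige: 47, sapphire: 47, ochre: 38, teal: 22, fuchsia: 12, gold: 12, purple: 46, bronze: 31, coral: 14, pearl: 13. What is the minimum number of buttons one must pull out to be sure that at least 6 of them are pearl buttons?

275

In the worst case for collecting pearl buttons, every non-pearl button comes out first.
There are 47 + 47 + 38 + 22 + 12 + 12 + 46 + 31 + 14 = 269 non-pearl buttons altogether.
After those, each further button must be pearl, so 269 + 6 = 275 draws guarantee 6 pearl buttons.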